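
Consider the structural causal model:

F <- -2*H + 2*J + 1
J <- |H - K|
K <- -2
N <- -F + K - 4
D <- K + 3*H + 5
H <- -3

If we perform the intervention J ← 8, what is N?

-29

do(J=8) replaces the equation J <- |H - K| with the constant J = 8.
F = -2*H + 2*J + 1  [with H=-3, J=8]  = 23
N = -F + K - 4  [with F=23, K=-2]  = -29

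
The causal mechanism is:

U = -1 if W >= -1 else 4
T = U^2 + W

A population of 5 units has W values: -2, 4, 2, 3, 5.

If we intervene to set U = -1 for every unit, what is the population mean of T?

The intervention sets U=-1 in all 5 units regardless of W. Recomputing T per unit gives -1, 5, 3, 4, 6; average 3.4.

3.4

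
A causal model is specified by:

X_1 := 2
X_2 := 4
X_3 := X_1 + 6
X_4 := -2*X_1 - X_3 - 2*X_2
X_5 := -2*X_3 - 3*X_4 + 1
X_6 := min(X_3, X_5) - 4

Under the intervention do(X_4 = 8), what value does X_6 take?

Under do(X_4=8), the mechanism X_4 := -2*X_1 - X_3 - 2*X_2 is discarded; X_4 is fixed at 8.
X_3 = X_1 + 6  [with X_1=2]  = 8
X_5 = -2*X_3 - 3*X_4 + 1  [with X_3=8, X_4=8]  = -39
X_6 = min(X_3, X_5) - 4  [with X_3=8, X_5=-39]  = -43

-43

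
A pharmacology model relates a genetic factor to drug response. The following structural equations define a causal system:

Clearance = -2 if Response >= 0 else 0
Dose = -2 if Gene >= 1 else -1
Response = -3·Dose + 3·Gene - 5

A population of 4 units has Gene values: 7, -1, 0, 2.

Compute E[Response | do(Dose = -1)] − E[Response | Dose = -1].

7.5

The intervention sets Dose=-1 in all 4 units regardless of Gene. Recomputing Response per unit gives 19, -5, -2, 4; average 4.
Observing Dose=-1 restricts to units where Dose's equation naturally yields -1: Gene ∈ {-1, 0}. In that subpopulation Response = -5, -2, mean -3.5.
Difference = 4 − (-3.5) = 7.5.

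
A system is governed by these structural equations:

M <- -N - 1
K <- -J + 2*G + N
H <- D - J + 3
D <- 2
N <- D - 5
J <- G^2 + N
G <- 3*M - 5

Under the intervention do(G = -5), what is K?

The intervention breaks the incoming arrows to G: G <- 3*M - 5 no longer applies, and G = -5.
N = D - 5  [with D=2]  = -3
J = G^2 + N  [with G=-5, N=-3]  = 22
K = -J + 2*G + N  [with J=22, G=-5, N=-3]  = -35

-35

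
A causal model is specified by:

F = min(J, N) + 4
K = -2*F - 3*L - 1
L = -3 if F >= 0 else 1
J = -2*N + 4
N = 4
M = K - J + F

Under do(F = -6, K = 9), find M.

7

Setting F = -6, K = 9 by intervention discards those variables' equations.
J = -2*N + 4  [with N=4]  = -4
M = K - J + F  [with K=9, J=-4, F=-6]  = 7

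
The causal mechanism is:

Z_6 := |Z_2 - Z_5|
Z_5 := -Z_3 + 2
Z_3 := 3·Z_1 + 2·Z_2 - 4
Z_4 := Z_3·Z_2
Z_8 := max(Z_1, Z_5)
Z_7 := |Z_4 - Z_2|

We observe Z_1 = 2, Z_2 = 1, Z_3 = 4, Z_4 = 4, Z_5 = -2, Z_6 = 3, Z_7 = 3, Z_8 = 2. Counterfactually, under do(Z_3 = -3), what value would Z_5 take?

do(Z_3=-3) replaces the equation Z_3 := 3·Z_1 + 2·Z_2 - 4 with the constant Z_3 = -3.
Z_5 = -Z_3 + 2  [with Z_3=-3]  = 5

5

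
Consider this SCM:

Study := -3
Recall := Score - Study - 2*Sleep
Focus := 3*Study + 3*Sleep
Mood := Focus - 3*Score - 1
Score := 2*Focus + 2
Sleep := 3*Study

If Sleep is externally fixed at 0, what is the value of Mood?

38

do(Sleep=0) replaces the equation Sleep := 3*Study with the constant Sleep = 0.
Focus = 3*Study + 3*Sleep  [with Study=-3, Sleep=0]  = -9
Score = 2*Focus + 2  [with Focus=-9]  = -16
Mood = Focus - 3*Score - 1  [with Focus=-9, Score=-16]  = 38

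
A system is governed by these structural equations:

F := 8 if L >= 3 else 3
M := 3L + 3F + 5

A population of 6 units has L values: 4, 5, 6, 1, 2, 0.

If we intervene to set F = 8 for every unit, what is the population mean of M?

Under do(F=8), F's equation is replaced by F=8 for every unit. Per-unit M: 41, 44, 47, 32, 35, 29. Mean = 38.

38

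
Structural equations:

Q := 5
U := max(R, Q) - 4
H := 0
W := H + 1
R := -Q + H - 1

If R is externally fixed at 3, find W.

1

The intervention breaks the incoming arrows to R: R := -Q + H - 1 no longer applies, and R = 3.
W is not downstream of the intervention, so its value is determined by the original equations.
W = H + 1  [with H=0]  = 1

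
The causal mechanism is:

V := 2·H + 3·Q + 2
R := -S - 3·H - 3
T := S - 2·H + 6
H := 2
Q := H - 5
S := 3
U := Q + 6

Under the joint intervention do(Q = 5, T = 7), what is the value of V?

21

Setting Q = 5, T = 7 by intervention discards those variables' equations.
V = 2·H + 3·Q + 2  [with H=2, Q=5]  = 21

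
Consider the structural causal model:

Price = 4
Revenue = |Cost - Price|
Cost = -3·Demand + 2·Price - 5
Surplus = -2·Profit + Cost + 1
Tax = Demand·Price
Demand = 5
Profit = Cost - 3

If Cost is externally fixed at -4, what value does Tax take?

do(Cost=-4) replaces the equation Cost = -3·Demand + 2·Price - 5 with the constant Cost = -4.
Tax is not downstream of the intervention, so its value is determined by the original equations.
Tax = Demand·Price  [with Demand=5, Price=4]  = 20

20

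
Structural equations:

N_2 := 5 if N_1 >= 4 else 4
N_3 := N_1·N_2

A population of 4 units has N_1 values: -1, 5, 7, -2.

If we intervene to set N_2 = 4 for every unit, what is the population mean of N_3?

Under do(N_2=4), N_2's equation is replaced by N_2=4 for every unit. Per-unit N_3: -4, 20, 28, -8. Mean = 9.

9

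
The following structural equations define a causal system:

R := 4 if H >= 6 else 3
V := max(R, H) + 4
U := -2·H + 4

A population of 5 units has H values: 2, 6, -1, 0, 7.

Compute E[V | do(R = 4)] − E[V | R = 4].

Under do(R=4), R's equation is replaced by R=4 for every unit. Per-unit V: 8, 10, 8, 8, 11. Mean = 9.
E[V|R=4] averages over only the 2 units with R=4 (H = 6, 7): V = 10, 11, mean 10.5.
Difference = 9 − 10.5 = -1.5.

-1.5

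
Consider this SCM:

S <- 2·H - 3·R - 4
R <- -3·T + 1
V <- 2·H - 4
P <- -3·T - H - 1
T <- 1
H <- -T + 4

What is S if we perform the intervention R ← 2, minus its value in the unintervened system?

-12

do(R=2) replaces the equation R <- -3·T + 1 with the constant R = 2.
H = -T + 4  [with T=1]  = 3
S = 2·H - 3·R - 4  [with H=3, R=2]  = -4
Without intervention: H = -T + 4  [with T=1]  = 3; R = -3·T + 1  [with T=1]  = -2; S = 2·H - 3·R - 4  [with H=3, R=-2]  = 8.
Change = -4 − 8 = -12.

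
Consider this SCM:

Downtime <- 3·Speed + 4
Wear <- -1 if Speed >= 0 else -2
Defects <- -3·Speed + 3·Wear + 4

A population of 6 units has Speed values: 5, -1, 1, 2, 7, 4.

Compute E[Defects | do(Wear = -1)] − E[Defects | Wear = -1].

2.4

The intervention sets Wear=-1 in all 6 units regardless of Speed. Recomputing Defects per unit gives -14, 4, -2, -5, -20, -11; average -8.
E[Defects|Wear=-1] averages over only the 5 units with Wear=-1 (Speed = 5, 1, 2, 7, 4): Defects = -14, -2, -5, -20, -11, mean -10.4.
Difference = -8 − (-10.4) = 2.4.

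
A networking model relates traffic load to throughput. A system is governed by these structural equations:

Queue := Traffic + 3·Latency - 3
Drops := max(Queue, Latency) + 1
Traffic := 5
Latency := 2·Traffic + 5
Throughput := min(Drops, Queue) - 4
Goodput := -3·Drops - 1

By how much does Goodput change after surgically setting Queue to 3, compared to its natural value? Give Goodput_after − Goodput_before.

The intervention breaks the incoming arrows to Queue: Queue := Traffic + 3·Latency - 3 no longer applies, and Queue = 3.
Latency = 2·Traffic + 5  [with Traffic=5]  = 15
Drops = max(Queue, Latency) + 1  [with Queue=3, Latency=15]  = 16
Goodput = -3·Drops - 1  [with Drops=16]  = -49
Without intervention: Latency = 2·Traffic + 5  [with Traffic=5]  = 15; Queue = Traffic + 3·Latency - 3  [with Traffic=5, Latency=15]  = 47; Drops = max(Queue, Latency) + 1  [with Queue=47, Latency=15]  = 48; Goodput = -3·Drops - 1  [with Drops=48]  = -145.
Change = -49 − (-145) = 96.

96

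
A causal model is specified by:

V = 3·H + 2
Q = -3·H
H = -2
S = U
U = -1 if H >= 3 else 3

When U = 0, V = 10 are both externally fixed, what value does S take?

0

Setting U = 0, V = 10 by intervention discards those variables' equations.
S = U  [with U=0]  = 0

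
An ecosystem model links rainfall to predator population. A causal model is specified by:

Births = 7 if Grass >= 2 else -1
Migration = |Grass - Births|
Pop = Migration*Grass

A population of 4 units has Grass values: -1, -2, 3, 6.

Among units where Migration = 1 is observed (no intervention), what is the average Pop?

2

Observing Migration=1 restricts to units where Migration's equation naturally yields 1: Grass ∈ {-2, 6}. In that subpopulation Pop = -2, 6, mean 2.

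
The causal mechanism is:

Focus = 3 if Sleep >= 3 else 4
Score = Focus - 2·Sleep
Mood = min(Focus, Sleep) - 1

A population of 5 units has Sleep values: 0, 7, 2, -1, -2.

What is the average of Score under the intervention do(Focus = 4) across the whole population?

do(Focus=4) breaks Focus's dependence on Sleep. With Focus=4 fixed, Score across the units is 4, -10, 0, 6, 8, mean 1.6.

1.6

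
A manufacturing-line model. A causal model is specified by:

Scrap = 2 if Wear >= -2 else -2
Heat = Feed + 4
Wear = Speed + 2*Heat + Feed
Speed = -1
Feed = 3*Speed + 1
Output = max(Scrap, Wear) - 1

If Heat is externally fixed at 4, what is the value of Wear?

5

The intervention breaks the incoming arrows to Heat: Heat = Feed + 4 no longer applies, and Heat = 4.
Feed = 3*Speed + 1  [with Speed=-1]  = -2
Wear = Speed + 2*Heat + Feed  [with Speed=-1, Heat=4, Feed=-2]  = 5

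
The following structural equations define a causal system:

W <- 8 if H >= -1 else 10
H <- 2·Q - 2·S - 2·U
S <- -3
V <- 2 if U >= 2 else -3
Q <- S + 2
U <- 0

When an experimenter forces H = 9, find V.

-3

Intervening sets H = 9 and removes its equation (H <- 2·Q - 2·S - 2·U).
No directed path runs from H to V, so V keeps its natural value.
V = 2 if U >= 2 else -3  [with U=0]  = -3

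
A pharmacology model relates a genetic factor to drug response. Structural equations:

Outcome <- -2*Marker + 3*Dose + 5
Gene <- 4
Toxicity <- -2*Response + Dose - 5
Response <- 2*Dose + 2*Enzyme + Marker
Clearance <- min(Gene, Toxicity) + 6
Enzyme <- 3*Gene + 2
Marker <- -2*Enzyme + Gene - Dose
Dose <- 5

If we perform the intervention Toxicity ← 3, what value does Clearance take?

Intervening sets Toxicity = 3 and removes its equation (Toxicity <- -2*Response + Dose - 5).
Clearance = min(Gene, Toxicity) + 6  [with Gene=4, Toxicity=3]  = 9

9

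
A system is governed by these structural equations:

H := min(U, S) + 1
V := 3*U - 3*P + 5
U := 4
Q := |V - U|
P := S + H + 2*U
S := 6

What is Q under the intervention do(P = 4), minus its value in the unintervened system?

Under do(P=4), the mechanism P := S + H + 2*U is discarded; P is fixed at 4.
V = 3*U - 3*P + 5  [with U=4, P=4]  = 5
Q = |V - U|  [with V=5, U=4]  = 1
Without intervention: H = min(U, S) + 1  [with U=4, S=6]  = 5; P = S + H + 2*U  [with S=6, H=5, U=4]  = 19; V = 3*U - 3*P + 5  [with U=4, P=19]  = -40; Q = |V - U|  [with V=-40, U=4]  = 44.
Change = 1 − 44 = -43.

-43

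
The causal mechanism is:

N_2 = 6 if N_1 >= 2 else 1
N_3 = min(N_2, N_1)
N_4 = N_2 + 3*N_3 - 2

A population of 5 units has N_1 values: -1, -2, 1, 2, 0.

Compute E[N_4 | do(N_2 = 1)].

-1.6

Every unit gets N_2=1 under the intervention. N_4 values become -4, -7, 2, 2, -1; E[N_4|do(N_2=1)] = -1.6.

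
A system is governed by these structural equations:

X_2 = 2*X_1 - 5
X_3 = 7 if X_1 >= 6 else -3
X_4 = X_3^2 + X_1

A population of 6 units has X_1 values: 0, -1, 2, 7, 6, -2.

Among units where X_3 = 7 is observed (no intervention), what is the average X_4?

E[X_4|X_3=7] averages over only the 2 units with X_3=7 (X_1 = 7, 6): X_4 = 56, 55, mean 55.5.

55.5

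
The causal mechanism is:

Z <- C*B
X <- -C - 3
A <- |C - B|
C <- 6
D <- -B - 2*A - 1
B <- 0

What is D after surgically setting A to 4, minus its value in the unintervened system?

4

The intervention breaks the incoming arrows to A: A <- |C - B| no longer applies, and A = 4.
D = -B - 2*A - 1  [with B=0, A=4]  = -9
Without intervention: A = |C - B|  [with C=6, B=0]  = 6; D = -B - 2*A - 1  [with B=0, A=6]  = -13.
Change = -9 − (-13) = 4.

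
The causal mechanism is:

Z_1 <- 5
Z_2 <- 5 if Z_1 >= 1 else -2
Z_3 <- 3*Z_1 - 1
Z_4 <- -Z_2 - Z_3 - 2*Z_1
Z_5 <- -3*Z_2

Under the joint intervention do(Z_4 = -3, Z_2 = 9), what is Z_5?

The joint intervention fixes Z_4 = -3, Z_2 = 9, removing each variable's own equation.
Z_5 = -3*Z_2  [with Z_2=9]  = -27

-27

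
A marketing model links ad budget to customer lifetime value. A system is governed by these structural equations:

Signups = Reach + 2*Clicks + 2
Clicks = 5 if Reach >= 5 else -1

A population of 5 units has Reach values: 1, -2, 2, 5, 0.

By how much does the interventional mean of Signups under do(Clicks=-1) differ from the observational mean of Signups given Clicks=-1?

0.95

The intervention sets Clicks=-1 in all 5 units regardless of Reach. Recomputing Signups per unit gives 1, -2, 2, 5, 0; average 1.2.
Conditioning on Clicks=-1 selects the 4 unit(s) with Reach ∈ {1, -2, 2, 0}. Their Signups values: 1, -2, 2, 0. Mean = 0.25.
Difference = 1.2 − 0.25 = 0.95.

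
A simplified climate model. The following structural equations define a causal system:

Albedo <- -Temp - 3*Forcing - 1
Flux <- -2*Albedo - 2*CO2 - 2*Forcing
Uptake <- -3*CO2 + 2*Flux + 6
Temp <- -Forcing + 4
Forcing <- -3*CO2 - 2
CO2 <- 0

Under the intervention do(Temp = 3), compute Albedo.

The intervention breaks the incoming arrows to Temp: Temp <- -Forcing + 4 no longer applies, and Temp = 3.
Forcing = -3*CO2 - 2  [with CO2=0]  = -2
Albedo = -Temp - 3*Forcing - 1  [with Temp=3, Forcing=-2]  = 2

2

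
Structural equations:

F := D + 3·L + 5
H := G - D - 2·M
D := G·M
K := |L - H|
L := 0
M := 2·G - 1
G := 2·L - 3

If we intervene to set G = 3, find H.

-22

do(G=3) replaces the equation G := 2·L - 3 with the constant G = 3.
M = 2·G - 1  [with G=3]  = 5
D = G·M  [with G=3, M=5]  = 15
H = G - D - 2·M  [with G=3, D=15, M=5]  = -22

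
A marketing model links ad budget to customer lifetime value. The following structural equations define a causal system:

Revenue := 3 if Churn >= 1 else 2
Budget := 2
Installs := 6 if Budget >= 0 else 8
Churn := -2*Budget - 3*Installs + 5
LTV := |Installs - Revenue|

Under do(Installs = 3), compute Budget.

Under do(Installs=3), the mechanism Installs := 6 if Budget >= 0 else 8 is discarded; Installs is fixed at 3.
Budget is not downstream of the intervention, so its value is determined by the original equations.

2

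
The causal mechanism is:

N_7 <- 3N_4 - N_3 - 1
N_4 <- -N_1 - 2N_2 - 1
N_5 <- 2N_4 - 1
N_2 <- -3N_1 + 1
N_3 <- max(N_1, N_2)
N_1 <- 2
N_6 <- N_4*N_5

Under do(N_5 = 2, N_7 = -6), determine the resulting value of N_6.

Under do(N_5 = 2, N_7 = -6), each intervened variable's structural equation is replaced by its fixed value.
N_2 = -3N_1 + 1  [with N_1=2]  = -5
N_4 = -N_1 - 2N_2 - 1  [with N_1=2, N_2=-5]  = 7
N_6 = N_4*N_5  [with N_4=7, N_5=2]  = 14

14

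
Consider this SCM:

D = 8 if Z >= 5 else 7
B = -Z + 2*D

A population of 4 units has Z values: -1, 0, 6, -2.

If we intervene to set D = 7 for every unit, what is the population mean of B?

13.25

do(D=7) breaks D's dependence on Z. With D=7 fixed, B across the units is 15, 14, 8, 16, mean 13.25.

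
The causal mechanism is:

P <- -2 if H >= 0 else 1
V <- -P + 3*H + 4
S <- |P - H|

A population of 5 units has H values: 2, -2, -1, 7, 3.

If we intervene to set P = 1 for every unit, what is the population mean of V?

8.4

Every unit gets P=1 under the intervention. V values become 9, -3, 0, 24, 12; E[V|do(P=1)] = 8.4.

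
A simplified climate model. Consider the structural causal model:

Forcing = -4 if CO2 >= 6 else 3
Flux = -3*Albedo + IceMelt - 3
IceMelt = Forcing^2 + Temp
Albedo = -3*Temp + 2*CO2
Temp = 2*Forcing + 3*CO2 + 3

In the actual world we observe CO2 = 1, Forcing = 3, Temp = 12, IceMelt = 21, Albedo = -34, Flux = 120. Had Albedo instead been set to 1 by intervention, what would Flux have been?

The intervention breaks the incoming arrows to Albedo: Albedo = -3*Temp + 2*CO2 no longer applies, and Albedo = 1.
Forcing = -4 if CO2 >= 6 else 3  [with CO2=1]  = 3
Temp = 2*Forcing + 3*CO2 + 3  [with Forcing=3, CO2=1]  = 12
IceMelt = Forcing^2 + Temp  [with Forcing=3, Temp=12]  = 21
Flux = -3*Albedo + IceMelt - 3  [with Albedo=1, IceMelt=21]  = 15

15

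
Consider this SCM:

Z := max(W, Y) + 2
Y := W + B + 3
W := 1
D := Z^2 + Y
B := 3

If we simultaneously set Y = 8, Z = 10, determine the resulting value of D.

108

Setting Y = 8, Z = 10 by intervention discards those variables' equations.
D = Z^2 + Y  [with Z=10, Y=8]  = 108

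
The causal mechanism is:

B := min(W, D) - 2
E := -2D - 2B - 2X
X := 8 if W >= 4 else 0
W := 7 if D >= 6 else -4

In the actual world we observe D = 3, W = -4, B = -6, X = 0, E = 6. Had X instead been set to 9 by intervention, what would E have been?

Intervening sets X = 9 and removes its equation (X := 8 if W >= 4 else 0).
W = 7 if D >= 6 else -4  [with D=3]  = -4
B = min(W, D) - 2  [with W=-4, D=3]  = -6
E = -2D - 2B - 2X  [with D=3, B=-6, X=9]  = -12

-12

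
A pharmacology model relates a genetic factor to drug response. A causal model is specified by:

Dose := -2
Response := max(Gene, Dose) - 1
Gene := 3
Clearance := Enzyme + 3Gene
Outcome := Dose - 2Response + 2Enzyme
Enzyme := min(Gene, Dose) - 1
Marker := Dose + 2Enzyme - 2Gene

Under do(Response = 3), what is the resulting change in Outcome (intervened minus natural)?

Under do(Response=3), the mechanism Response := max(Gene, Dose) - 1 is discarded; Response is fixed at 3.
Enzyme = min(Gene, Dose) - 1  [with Gene=3, Dose=-2]  = -3
Outcome = Dose - 2Response + 2Enzyme  [with Dose=-2, Response=3, Enzyme=-3]  = -14
Without intervention: Enzyme = min(Gene, Dose) - 1  [with Gene=3, Dose=-2]  = -3; Response = max(Gene, Dose) - 1  [with Gene=3, Dose=-2]  = 2; Outcome = Dose - 2Response + 2Enzyme  [with Dose=-2, Response=2, Enzyme=-3]  = -12.
Change = -14 − (-12) = -2.

-2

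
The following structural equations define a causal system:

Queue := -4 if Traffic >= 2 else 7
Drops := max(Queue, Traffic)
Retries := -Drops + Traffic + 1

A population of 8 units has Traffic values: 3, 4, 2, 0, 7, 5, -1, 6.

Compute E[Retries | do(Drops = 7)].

do(Drops=7) breaks Drops's dependence on Traffic. With Drops=7 fixed, Retries across the units is -3, -2, -4, -6, 1, -1, -7, 0, mean -2.75.

-2.75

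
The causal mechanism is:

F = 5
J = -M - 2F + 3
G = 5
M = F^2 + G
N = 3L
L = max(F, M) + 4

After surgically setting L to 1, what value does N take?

3

Intervening sets L = 1 and removes its equation (L = max(F, M) + 4).
N = 3L  [with L=1]  = 3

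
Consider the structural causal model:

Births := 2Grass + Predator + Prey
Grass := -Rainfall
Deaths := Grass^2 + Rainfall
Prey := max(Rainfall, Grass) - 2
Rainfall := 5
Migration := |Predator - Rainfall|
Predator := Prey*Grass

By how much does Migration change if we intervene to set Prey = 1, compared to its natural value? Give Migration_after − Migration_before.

-10

The intervention breaks the incoming arrows to Prey: Prey := max(Rainfall, Grass) - 2 no longer applies, and Prey = 1.
Grass = -Rainfall  [with Rainfall=5]  = -5
Predator = Prey*Grass  [with Prey=1, Grass=-5]  = -5
Migration = |Predator - Rainfall|  [with Predator=-5, Rainfall=5]  = 10
Without intervention: Grass = -Rainfall  [with Rainfall=5]  = -5; Prey = max(Rainfall, Grass) - 2  [with Rainfall=5, Grass=-5]  = 3; Predator = Prey*Grass  [with Prey=3, Grass=-5]  = -15; Migration = |Predator - Rainfall|  [with Predator=-15, Rainfall=5]  = 20.
Change = 10 − 20 = -10.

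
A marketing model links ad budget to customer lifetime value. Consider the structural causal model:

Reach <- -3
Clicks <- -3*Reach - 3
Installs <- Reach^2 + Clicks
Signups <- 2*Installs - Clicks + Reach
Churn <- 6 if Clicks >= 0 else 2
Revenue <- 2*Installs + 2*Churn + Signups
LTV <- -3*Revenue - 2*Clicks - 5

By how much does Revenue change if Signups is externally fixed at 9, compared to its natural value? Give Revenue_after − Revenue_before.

Under do(Signups=9), the mechanism Signups <- 2*Installs - Clicks + Reach is discarded; Signups is fixed at 9.
Clicks = -3*Reach - 3  [with Reach=-3]  = 6
Installs = Reach^2 + Clicks  [with Reach=-3, Clicks=6]  = 15
Churn = 6 if Clicks >= 0 else 2  [with Clicks=6]  = 6
Revenue = 2*Installs + 2*Churn + Signups  [with Installs=15, Churn=6, Signups=9]  = 51
Without intervention: Clicks = -3*Reach - 3  [with Reach=-3]  = 6; Installs = Reach^2 + Clicks  [with Reach=-3, Clicks=6]  = 15; Signups = 2*Installs - Clicks + Reach  [with Installs=15, Clicks=6, Reach=-3]  = 21; Churn = 6 if Clicks >= 0 else 2  [with Clicks=6]  = 6; Revenue = 2*Installs + 2*Churn + Signups  [with Installs=15, Churn=6, Signups=21]  = 63.
Change = 51 − 63 = -12.

-12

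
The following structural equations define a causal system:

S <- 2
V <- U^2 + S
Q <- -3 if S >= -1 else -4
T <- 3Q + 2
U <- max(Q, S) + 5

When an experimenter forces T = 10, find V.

51

The intervention breaks the incoming arrows to T: T <- 3Q + 2 no longer applies, and T = 10.
Since V is not a descendant of the intervened variable, it is unaffected.
Q = -3 if S >= -1 else -4  [with S=2]  = -3
U = max(Q, S) + 5  [with Q=-3, S=2]  = 7
V = U^2 + S  [with U=7, S=2]  = 51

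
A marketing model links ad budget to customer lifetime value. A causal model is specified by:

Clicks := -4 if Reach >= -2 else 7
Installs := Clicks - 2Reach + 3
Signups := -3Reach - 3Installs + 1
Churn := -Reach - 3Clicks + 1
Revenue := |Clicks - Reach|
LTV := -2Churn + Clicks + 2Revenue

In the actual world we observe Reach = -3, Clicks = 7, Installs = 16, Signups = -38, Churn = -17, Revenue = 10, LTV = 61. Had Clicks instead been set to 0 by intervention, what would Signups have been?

-17

Under do(Clicks=0), the mechanism Clicks := -4 if Reach >= -2 else 7 is discarded; Clicks is fixed at 0.
Installs = Clicks - 2Reach + 3  [with Clicks=0, Reach=-3]  = 9
Signups = -3Reach - 3Installs + 1  [with Reach=-3, Installs=9]  = -17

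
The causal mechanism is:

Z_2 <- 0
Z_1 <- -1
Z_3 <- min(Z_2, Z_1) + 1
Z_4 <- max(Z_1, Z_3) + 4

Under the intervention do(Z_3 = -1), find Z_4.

3

The intervention breaks the incoming arrows to Z_3: Z_3 <- min(Z_2, Z_1) + 1 no longer applies, and Z_3 = -1.
Z_4 = max(Z_1, Z_3) + 4  [with Z_1=-1, Z_3=-1]  = 3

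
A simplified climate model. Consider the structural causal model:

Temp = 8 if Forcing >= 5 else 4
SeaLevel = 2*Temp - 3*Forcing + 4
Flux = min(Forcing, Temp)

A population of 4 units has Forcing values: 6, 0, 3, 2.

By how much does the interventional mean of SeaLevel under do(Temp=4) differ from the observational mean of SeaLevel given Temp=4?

-3.25

do(Temp=4) breaks Temp's dependence on Forcing. With Temp=4 fixed, SeaLevel across the units is -6, 12, 3, 6, mean 3.75.
Observing Temp=4 restricts to units where Temp's equation naturally yields 4: Forcing ∈ {0, 3, 2}. In that subpopulation SeaLevel = 12, 3, 6, mean 7.
Difference = 3.75 − 7 = -3.25.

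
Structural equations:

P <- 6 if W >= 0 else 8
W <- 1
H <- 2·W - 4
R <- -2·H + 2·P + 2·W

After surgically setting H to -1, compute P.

6

Under do(H=-1), the mechanism H <- 2·W - 4 is discarded; H is fixed at -1.
Since P is not a descendant of the intervened variable, it is unaffected.
P = 6 if W >= 0 else 8  [with W=1]  = 6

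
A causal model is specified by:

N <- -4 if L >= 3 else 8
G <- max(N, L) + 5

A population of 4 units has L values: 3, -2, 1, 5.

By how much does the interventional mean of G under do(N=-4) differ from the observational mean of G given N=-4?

-2.25

Under do(N=-4), N's equation is replaced by N=-4 for every unit. Per-unit G: 8, 3, 6, 10. Mean = 6.75.
E[G|N=-4] averages over only the 2 units with N=-4 (L = 3, 5): G = 8, 10, mean 9.
Difference = 6.75 − 9 = -2.25.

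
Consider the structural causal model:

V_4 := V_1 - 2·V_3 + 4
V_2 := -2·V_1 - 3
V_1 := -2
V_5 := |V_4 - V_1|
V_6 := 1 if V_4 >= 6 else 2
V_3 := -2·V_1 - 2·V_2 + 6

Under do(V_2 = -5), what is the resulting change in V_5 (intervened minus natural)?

do(V_2=-5) replaces the equation V_2 := -2·V_1 - 3 with the constant V_2 = -5.
V_3 = -2·V_1 - 2·V_2 + 6  [with V_1=-2, V_2=-5]  = 20
V_4 = V_1 - 2·V_3 + 4  [with V_1=-2, V_3=20]  = -38
V_5 = |V_4 - V_1|  [with V_4=-38, V_1=-2]  = 36
Without intervention: V_2 = -2·V_1 - 3  [with V_1=-2]  = 1; V_3 = -2·V_1 - 2·V_2 + 6  [with V_1=-2, V_2=1]  = 8; V_4 = V_1 - 2·V_3 + 4  [with V_1=-2, V_3=8]  = -14; V_5 = |V_4 - V_1|  [with V_4=-14, V_1=-2]  = 12.
Change = 36 − 12 = 24.

24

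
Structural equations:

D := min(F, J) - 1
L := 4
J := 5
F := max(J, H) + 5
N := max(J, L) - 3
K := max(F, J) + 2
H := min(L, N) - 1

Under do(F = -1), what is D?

Under do(F=-1), the mechanism F := max(J, H) + 5 is discarded; F is fixed at -1.
D = min(F, J) - 1  [with F=-1, J=5]  = -2

-2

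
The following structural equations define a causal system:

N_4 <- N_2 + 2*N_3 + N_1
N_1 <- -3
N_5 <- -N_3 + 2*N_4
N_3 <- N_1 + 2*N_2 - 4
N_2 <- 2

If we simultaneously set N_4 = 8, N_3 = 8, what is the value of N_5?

The joint intervention fixes N_4 = 8, N_3 = 8, removing each variable's own equation.
N_5 = -N_3 + 2*N_4  [with N_3=8, N_4=8]  = 8

8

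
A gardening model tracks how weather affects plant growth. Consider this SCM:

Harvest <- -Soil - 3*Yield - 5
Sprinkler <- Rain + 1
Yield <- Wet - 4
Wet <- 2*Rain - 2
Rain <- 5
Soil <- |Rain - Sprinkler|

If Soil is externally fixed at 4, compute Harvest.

The intervention breaks the incoming arrows to Soil: Soil <- |Rain - Sprinkler| no longer applies, and Soil = 4.
Wet = 2*Rain - 2  [with Rain=5]  = 8
Yield = Wet - 4  [with Wet=8]  = 4
Harvest = -Soil - 3*Yield - 5  [with Soil=4, Yield=4]  = -21

-21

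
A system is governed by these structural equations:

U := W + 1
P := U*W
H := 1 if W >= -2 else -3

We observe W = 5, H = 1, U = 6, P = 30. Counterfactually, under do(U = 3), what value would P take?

The intervention breaks the incoming arrows to U: U := W + 1 no longer applies, and U = 3.
P = U*W  [with U=3, W=5]  = 15

15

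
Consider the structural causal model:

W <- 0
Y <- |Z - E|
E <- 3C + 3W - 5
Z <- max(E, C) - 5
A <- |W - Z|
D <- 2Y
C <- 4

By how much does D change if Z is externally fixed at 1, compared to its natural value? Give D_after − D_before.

Under do(Z=1), the mechanism Z <- max(E, C) - 5 is discarded; Z is fixed at 1.
E = 3C + 3W - 5  [with C=4, W=0]  = 7
Y = |Z - E|  [with Z=1, E=7]  = 6
D = 2Y  [with Y=6]  = 12
Without intervention: E = 3C + 3W - 5  [with C=4, W=0]  = 7; Z = max(E, C) - 5  [with E=7, C=4]  = 2; Y = |Z - E|  [with Z=2, E=7]  = 5; D = 2Y  [with Y=5]  = 10.
Change = 12 − 10 = 2.

2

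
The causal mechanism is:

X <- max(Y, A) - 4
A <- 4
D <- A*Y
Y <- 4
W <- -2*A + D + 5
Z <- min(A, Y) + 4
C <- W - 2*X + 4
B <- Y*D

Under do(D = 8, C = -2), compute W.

5

The joint intervention fixes D = 8, C = -2, removing each variable's own equation.
W = -2*A + D + 5  [with A=4, D=8]  = 5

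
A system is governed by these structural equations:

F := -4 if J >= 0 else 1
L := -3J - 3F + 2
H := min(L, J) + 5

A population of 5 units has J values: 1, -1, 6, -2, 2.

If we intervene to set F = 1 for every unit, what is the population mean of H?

Every unit gets F=1 under the intervention. H values become 1, 4, -14, 3, -2; E[H|do(F=1)] = -1.6.

-1.6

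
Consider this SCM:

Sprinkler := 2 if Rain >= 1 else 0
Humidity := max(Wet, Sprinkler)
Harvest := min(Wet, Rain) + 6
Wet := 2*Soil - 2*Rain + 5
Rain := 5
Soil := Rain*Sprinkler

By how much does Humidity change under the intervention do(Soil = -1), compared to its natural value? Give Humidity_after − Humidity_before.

do(Soil=-1) replaces the equation Soil := Rain*Sprinkler with the constant Soil = -1.
Sprinkler = 2 if Rain >= 1 else 0  [with Rain=5]  = 2
Wet = 2*Soil - 2*Rain + 5  [with Soil=-1, Rain=5]  = -7
Humidity = max(Wet, Sprinkler)  [with Wet=-7, Sprinkler=2]  = 2
Without intervention: Sprinkler = 2 if Rain >= 1 else 0  [with Rain=5]  = 2; Soil = Rain*Sprinkler  [with Rain=5, Sprinkler=2]  = 10; Wet = 2*Soil - 2*Rain + 5  [with Soil=10, Rain=5]  = 15; Humidity = max(Wet, Sprinkler)  [with Wet=15, Sprinkler=2]  = 15.
Change = 2 − 15 = -13.

-13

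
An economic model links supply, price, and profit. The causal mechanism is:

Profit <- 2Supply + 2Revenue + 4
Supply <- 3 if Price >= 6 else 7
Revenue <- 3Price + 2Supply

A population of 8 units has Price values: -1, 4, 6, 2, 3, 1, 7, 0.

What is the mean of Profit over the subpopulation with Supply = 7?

E[Profit|Supply=7] averages over only the 6 units with Supply=7 (Price = -1, 4, 2, 3, 1, 0): Profit = 40, 70, 58, 64, 52, 46, mean 55.

55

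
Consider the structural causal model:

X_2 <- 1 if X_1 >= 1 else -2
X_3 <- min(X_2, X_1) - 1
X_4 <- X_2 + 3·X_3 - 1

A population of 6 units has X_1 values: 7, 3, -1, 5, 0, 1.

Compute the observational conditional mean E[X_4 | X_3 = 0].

Conditioning on X_3=0 selects the 4 unit(s) with X_1 ∈ {7, 3, 5, 1}. Their X_4 values: 0, 0, 0, 0. Mean = 0.

0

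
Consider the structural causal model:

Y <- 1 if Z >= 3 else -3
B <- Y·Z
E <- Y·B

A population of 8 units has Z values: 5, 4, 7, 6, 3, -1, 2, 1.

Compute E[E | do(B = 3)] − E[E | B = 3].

Under do(B=3), B's equation is replaced by B=3 for every unit. Per-unit E: 3, 3, 3, 3, 3, -9, -9, -9. Mean = -1.5.
Observing B=3 restricts to units where B's equation naturally yields 3: Z ∈ {3, -1}. In that subpopulation E = 3, -9, mean -3.
Difference = -1.5 − (-3) = 1.5.

1.5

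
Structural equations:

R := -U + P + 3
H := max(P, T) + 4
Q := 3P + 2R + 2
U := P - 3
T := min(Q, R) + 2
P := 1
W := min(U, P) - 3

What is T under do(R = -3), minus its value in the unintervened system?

-9

The intervention breaks the incoming arrows to R: R := -U + P + 3 no longer applies, and R = -3.
Q = 3P + 2R + 2  [with P=1, R=-3]  = -1
T = min(Q, R) + 2  [with Q=-1, R=-3]  = -1
Without intervention: U = P - 3  [with P=1]  = -2; R = -U + P + 3  [with U=-2, P=1]  = 6; Q = 3P + 2R + 2  [with P=1, R=6]  = 17; T = min(Q, R) + 2  [with Q=17, R=6]  = 8.
Change = -1 − 8 = -9.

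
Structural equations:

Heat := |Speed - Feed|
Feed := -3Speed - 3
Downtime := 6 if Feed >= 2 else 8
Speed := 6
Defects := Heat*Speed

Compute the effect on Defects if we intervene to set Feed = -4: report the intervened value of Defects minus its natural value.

Under do(Feed=-4), the mechanism Feed := -3Speed - 3 is discarded; Feed is fixed at -4.
Heat = |Speed - Feed|  [with Speed=6, Feed=-4]  = 10
Defects = Heat*Speed  [with Heat=10, Speed=6]  = 60
Without intervention: Feed = -3Speed - 3  [with Speed=6]  = -21; Heat = |Speed - Feed|  [with Speed=6, Feed=-21]  = 27; Defects = Heat*Speed  [with Heat=27, Speed=6]  = 162.
Change = 60 − 162 = -102.

-102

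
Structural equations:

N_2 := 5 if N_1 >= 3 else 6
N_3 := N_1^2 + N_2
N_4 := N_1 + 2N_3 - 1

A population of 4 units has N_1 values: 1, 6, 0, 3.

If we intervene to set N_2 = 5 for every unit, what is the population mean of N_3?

Every unit gets N_2=5 under the intervention. N_3 values become 6, 41, 5, 14; E[N_3|do(N_2=5)] = 16.5.

16.5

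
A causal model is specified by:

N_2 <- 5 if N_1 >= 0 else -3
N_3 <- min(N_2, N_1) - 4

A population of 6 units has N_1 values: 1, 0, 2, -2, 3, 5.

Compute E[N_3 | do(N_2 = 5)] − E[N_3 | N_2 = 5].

Every unit gets N_2=5 under the intervention. N_3 values become -3, -4, -2, -6, -1, 1; E[N_3|do(N_2=5)] = -2.5.
Conditioning on N_2=5 selects the 5 unit(s) with N_1 ∈ {1, 0, 2, 3, 5}. Their N_3 values: -3, -4, -2, -1, 1. Mean = -1.8.
Difference = -2.5 − (-1.8) = -0.7.

-0.7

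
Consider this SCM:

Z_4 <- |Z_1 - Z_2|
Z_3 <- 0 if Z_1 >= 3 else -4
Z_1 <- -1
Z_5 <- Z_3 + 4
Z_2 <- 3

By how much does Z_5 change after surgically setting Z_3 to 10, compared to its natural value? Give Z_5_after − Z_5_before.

14

do(Z_3=10) replaces the equation Z_3 <- 0 if Z_1 >= 3 else -4 with the constant Z_3 = 10.
Z_5 = Z_3 + 4  [with Z_3=10]  = 14
Without intervention: Z_3 = 0 if Z_1 >= 3 else -4  [with Z_1=-1]  = -4; Z_5 = Z_3 + 4  [with Z_3=-4]  = 0.
Change = 14 − 0 = 14.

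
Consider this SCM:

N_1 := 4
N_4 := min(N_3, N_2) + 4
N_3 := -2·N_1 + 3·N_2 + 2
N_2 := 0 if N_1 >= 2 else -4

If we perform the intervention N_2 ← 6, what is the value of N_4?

10

Under do(N_2=6), the mechanism N_2 := 0 if N_1 >= 2 else -4 is discarded; N_2 is fixed at 6.
N_3 = -2·N_1 + 3·N_2 + 2  [with N_1=4, N_2=6]  = 12
N_4 = min(N_3, N_2) + 4  [with N_3=12, N_2=6]  = 10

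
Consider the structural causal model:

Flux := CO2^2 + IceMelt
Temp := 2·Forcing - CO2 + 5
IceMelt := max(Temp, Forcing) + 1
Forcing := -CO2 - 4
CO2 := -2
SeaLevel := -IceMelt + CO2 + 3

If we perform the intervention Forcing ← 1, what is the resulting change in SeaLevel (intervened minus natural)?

do(Forcing=1) replaces the equation Forcing := -CO2 - 4 with the constant Forcing = 1.
Temp = 2·Forcing - CO2 + 5  [with Forcing=1, CO2=-2]  = 9
IceMelt = max(Temp, Forcing) + 1  [with Temp=9, Forcing=1]  = 10
SeaLevel = -IceMelt + CO2 + 3  [with IceMelt=10, CO2=-2]  = -9
Without intervention: Forcing = -CO2 - 4  [with CO2=-2]  = -2; Temp = 2·Forcing - CO2 + 5  [with Forcing=-2, CO2=-2]  = 3; IceMelt = max(Temp, Forcing) + 1  [with Temp=3, Forcing=-2]  = 4; SeaLevel = -IceMelt + CO2 + 3  [with IceMelt=4, CO2=-2]  = -3.
Change = -9 − (-3) = -6.

-6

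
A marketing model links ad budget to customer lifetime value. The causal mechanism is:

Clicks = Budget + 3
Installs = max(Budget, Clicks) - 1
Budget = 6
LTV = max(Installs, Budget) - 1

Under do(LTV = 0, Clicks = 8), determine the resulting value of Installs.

7

Setting LTV = 0, Clicks = 8 by intervention discards those variables' equations.
Installs = max(Budget, Clicks) - 1  [with Budget=6, Clicks=8]  = 7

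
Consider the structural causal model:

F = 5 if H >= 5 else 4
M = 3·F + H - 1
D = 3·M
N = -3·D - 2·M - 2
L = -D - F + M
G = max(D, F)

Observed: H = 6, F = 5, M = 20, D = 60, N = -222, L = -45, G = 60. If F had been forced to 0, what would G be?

Under do(F=0), the mechanism F = 5 if H >= 5 else 4 is discarded; F is fixed at 0.
M = 3·F + H - 1  [with F=0, H=6]  = 5
D = 3·M  [with M=5]  = 15
G = max(D, F)  [with D=15, F=0]  = 15

15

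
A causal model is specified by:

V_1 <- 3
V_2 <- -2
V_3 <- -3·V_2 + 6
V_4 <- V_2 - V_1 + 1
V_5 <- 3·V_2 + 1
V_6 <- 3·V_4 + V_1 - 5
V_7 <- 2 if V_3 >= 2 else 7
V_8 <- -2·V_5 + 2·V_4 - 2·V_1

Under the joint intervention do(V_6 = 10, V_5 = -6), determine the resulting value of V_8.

-2

Under do(V_6 = 10, V_5 = -6), each intervened variable's structural equation is replaced by its fixed value.
V_4 = V_2 - V_1 + 1  [with V_2=-2, V_1=3]  = -4
V_8 = -2·V_5 + 2·V_4 - 2·V_1  [with V_5=-6, V_4=-4, V_1=3]  = -2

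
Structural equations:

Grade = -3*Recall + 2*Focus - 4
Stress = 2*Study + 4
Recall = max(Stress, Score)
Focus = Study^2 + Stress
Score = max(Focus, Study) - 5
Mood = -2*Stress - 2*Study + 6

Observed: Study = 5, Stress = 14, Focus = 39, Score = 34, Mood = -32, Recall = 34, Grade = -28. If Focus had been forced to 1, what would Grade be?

The intervention breaks the incoming arrows to Focus: Focus = Study^2 + Stress no longer applies, and Focus = 1.
Stress = 2*Study + 4  [with Study=5]  = 14
Score = max(Focus, Study) - 5  [with Focus=1, Study=5]  = 0
Recall = max(Stress, Score)  [with Stress=14, Score=0]  = 14
Grade = -3*Recall + 2*Focus - 4  [with Recall=14, Focus=1]  = -44

-44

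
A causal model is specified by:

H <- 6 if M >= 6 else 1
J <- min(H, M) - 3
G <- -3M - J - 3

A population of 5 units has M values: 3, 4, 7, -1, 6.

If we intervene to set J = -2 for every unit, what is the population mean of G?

-12.4

do(J=-2) breaks J's dependence on M. With J=-2 fixed, G across the units is -10, -13, -22, 2, -19, mean -12.4.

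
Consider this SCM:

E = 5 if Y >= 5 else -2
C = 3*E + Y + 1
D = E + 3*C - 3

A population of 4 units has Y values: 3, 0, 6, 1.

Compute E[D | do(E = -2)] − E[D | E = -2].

Under do(E=-2), E's equation is replaced by E=-2 for every unit. Per-unit D: -11, -20, -2, -17. Mean = -12.5.
Conditioning on E=-2 selects the 3 unit(s) with Y ∈ {3, 0, 1}. Their D values: -11, -20, -17. Mean = -16.
Difference = -12.5 − (-16) = 3.5.

3.5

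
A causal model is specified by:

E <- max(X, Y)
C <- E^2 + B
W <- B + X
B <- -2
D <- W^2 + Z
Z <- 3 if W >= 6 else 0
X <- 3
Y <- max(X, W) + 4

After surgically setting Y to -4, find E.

Under do(Y=-4), the mechanism Y <- max(X, W) + 4 is discarded; Y is fixed at -4.
E = max(X, Y)  [with X=3, Y=-4]  = 3

3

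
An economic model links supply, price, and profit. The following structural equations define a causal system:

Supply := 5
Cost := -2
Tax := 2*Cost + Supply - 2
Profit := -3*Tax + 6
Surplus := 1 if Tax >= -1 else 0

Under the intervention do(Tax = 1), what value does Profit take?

3

The intervention breaks the incoming arrows to Tax: Tax := 2*Cost + Supply - 2 no longer applies, and Tax = 1.
Profit = -3*Tax + 6  [with Tax=1]  = 3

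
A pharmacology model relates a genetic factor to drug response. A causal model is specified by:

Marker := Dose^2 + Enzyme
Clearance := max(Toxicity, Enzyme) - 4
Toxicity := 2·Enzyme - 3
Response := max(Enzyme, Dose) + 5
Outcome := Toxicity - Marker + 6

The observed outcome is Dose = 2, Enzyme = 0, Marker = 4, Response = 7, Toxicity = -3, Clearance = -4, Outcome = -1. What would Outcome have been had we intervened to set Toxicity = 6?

Under do(Toxicity=6), the mechanism Toxicity := 2·Enzyme - 3 is discarded; Toxicity is fixed at 6.
Marker = Dose^2 + Enzyme  [with Dose=2, Enzyme=0]  = 4
Outcome = Toxicity - Marker + 6  [with Toxicity=6, Marker=4]  = 8

8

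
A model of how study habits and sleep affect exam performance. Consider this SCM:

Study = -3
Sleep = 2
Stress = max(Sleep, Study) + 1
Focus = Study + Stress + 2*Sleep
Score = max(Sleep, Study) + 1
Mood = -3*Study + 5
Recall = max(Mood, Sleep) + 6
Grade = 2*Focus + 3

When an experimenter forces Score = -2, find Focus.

The intervention breaks the incoming arrows to Score: Score = max(Sleep, Study) + 1 no longer applies, and Score = -2.
Since Focus is not a descendant of the intervened variable, it is unaffected.
Stress = max(Sleep, Study) + 1  [with Sleep=2, Study=-3]  = 3
Focus = Study + Stress + 2*Sleep  [with Study=-3, Stress=3, Sleep=2]  = 4

4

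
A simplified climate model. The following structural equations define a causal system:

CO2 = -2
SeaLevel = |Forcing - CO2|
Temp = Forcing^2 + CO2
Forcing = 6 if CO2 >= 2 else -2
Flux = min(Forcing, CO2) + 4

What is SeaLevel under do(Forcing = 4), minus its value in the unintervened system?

Under do(Forcing=4), the mechanism Forcing = 6 if CO2 >= 2 else -2 is discarded; Forcing is fixed at 4.
SeaLevel = |Forcing - CO2|  [with Forcing=4, CO2=-2]  = 6
Without intervention: Forcing = 6 if CO2 >= 2 else -2  [with CO2=-2]  = -2; SeaLevel = |Forcing - CO2|  [with Forcing=-2, CO2=-2]  = 0.
Change = 6 − 0 = 6.

6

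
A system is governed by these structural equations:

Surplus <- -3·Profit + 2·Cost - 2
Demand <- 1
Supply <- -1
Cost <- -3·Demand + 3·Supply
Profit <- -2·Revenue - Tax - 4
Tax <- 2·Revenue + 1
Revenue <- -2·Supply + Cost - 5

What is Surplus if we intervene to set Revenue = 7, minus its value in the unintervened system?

192

The intervention breaks the incoming arrows to Revenue: Revenue <- -2·Supply + Cost - 5 no longer applies, and Revenue = 7.
Cost = -3·Demand + 3·Supply  [with Demand=1, Supply=-1]  = -6
Tax = 2·Revenue + 1  [with Revenue=7]  = 15
Profit = -2·Revenue - Tax - 4  [with Revenue=7, Tax=15]  = -33
Surplus = -3·Profit + 2·Cost - 2  [with Profit=-33, Cost=-6]  = 85
Without intervention: Cost = -3·Demand + 3·Supply  [with Demand=1, Supply=-1]  = -6; Revenue = -2·Supply + Cost - 5  [with Supply=-1, Cost=-6]  = -9; Tax = 2·Revenue + 1  [with Revenue=-9]  = -17; Profit = -2·Revenue - Tax - 4  [with Revenue=-9, Tax=-17]  = 31; Surplus = -3·Profit + 2·Cost - 2  [with Profit=31, Cost=-6]  = -107.
Change = 85 − (-107) = 192.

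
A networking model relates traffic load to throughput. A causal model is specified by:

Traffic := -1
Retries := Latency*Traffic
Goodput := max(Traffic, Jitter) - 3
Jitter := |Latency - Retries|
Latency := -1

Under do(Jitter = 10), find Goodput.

7

Intervening sets Jitter = 10 and removes its equation (Jitter := |Latency - Retries|).
Goodput = max(Traffic, Jitter) - 3  [with Traffic=-1, Jitter=10]  = 7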